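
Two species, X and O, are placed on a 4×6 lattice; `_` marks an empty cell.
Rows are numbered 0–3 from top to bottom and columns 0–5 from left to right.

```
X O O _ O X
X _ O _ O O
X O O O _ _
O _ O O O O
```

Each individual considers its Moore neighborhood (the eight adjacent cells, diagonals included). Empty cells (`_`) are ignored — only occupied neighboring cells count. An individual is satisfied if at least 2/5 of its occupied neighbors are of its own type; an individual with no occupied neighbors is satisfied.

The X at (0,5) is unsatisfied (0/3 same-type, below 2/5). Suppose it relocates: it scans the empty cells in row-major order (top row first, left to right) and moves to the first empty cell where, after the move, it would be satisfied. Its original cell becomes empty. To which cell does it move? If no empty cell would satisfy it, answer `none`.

none

Vacating (0,5). Empty cells in order:
  (0,3): 0/4 same-type → still unsatisfied.
  (1,1): 3/8 same-type → still unsatisfied.
  (1,3): 0/6 same-type → still unsatisfied.
  (2,4): 0/6 same-type → still unsatisfied.
  (2,5): 0/4 same-type → still unsatisfied.
  (3,1): 1/5 same-type → still unsatisfied.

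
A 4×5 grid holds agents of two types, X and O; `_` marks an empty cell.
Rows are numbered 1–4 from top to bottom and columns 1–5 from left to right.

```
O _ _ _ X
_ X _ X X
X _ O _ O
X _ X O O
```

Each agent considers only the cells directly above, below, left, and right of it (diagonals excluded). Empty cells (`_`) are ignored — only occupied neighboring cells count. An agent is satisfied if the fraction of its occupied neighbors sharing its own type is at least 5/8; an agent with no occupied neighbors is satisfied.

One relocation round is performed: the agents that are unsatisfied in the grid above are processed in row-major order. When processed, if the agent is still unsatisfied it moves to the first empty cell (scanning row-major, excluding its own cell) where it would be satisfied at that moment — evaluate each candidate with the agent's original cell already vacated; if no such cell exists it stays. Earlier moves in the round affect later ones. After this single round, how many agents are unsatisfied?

2

Initially unsatisfied (in order): (3,3), (3,5), (4,3), (4,4).
  (3,3) → (1,3).
  (3,5) → (1,2).
  (4,3) → (1,4).
  (4,4): now satisfied by earlier moves; stays.
Resulting grid:
O O O X X
_ X _ X X
X _ _ _ _
X _ _ O O
Unsatisfied now: (1,3), (2,2).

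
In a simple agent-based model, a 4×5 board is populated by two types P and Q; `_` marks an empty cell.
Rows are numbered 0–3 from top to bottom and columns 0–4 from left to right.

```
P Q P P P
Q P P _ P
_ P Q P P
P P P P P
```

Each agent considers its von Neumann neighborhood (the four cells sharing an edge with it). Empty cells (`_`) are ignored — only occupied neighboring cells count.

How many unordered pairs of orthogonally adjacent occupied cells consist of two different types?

9

Scan each occupied cell's neighbors to the right and below so each pair is counted once.
From row 0: 4 unlike of 8 pairs (running 4/8).
From row 1: 2 unlike of 5 pairs (running 6/13).
From row 2: 3 unlike of 7 pairs (running 9/20).
From row 3: 0 unlike of 4 pairs (running 9/24).
Total adjacent occupied pairs: 24; unlike-type pairs: 9.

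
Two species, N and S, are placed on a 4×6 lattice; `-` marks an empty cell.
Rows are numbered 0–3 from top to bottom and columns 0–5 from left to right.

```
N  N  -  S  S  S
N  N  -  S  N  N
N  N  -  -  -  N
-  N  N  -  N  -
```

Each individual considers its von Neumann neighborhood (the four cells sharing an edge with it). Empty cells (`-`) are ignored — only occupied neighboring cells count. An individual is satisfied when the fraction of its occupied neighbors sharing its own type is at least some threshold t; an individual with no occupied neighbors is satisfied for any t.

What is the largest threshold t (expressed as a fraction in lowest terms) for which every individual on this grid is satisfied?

Row 0: (0,0)N 2/2 · (0,1)N 2/2 · (0,3)S 2/2 · (0,4)S 2/3 · (0,5)S 1/2
Row 1: (1,0)N 3/3 · (1,1)N 3/3 · (1,3)S 1/2 · (1,4)N 1/3 · (1,5)N 2/3
Row 2: (2,0)N 2/2 · (2,1)N 3/3 · (2,5)N 1/1
Row 3: (3,1)N 2/2 · (3,2)N 1/1 · (3,4)N — no occupied neighbors
The smallest same-type fraction is 1/3 at (1,4), which reduces to 1/3. Any threshold above that leaves this individual unsatisfied.

1/3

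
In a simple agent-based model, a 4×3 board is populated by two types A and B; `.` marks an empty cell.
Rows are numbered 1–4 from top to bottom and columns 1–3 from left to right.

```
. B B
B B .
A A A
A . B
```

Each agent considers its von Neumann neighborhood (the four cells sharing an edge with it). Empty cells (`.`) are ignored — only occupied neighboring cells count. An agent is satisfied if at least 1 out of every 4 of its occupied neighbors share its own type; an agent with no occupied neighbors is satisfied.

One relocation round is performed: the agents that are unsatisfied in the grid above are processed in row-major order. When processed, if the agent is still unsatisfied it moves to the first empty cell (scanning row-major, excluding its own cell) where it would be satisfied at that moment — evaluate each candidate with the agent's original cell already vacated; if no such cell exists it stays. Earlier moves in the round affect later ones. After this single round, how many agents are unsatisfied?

0

Initially unsatisfied (in order): (4,3).
  (4,3) → (1,1).
Resulting grid:
B B B
B B .
A A A
A . .
All satisfied now.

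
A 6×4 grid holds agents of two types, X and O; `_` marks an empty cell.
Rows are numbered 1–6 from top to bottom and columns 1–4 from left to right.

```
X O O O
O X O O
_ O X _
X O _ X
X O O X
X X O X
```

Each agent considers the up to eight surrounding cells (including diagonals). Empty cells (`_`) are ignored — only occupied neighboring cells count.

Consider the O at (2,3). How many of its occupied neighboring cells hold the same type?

Occupied neighbors of (2,3): (1,2)=O, (1,3)=O, (1,4)=O, (2,2)=X, (2,4)=O, (3,2)=O, (3,3)=X.
Same type (O): 5 of 7.

5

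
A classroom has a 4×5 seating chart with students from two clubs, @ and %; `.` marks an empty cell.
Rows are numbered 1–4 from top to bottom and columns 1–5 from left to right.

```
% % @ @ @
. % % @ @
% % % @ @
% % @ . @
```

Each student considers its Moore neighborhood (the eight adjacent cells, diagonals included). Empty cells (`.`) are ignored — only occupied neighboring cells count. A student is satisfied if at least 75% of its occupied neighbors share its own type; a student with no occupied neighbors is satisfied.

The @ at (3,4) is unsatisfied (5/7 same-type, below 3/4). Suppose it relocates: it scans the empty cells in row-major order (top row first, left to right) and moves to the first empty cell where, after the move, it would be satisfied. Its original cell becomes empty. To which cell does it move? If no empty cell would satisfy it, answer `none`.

Vacating (3,4). Empty cells in order:
  (2,1): 0/5 same-type → still unsatisfied.
  (4,4): 3/4 same-type → satisfied — stop here.

(4,4)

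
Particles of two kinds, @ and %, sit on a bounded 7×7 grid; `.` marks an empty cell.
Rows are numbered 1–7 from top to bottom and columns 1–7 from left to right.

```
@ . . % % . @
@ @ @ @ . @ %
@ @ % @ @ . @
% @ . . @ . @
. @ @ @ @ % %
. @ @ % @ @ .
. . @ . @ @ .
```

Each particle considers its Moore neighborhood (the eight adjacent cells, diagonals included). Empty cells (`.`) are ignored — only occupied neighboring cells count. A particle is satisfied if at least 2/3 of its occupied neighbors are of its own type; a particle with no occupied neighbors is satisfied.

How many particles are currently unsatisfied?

12

(1,1)@ 2/2 ✓
(1,4)% 1/3 ✗
(1,5)% 1/3 ✗
(1,7)@ 1/2 ✗
(2,1)@ 4/4 ✓
(2,2)@ 5/6 ✓
(2,3)@ 4/6 ✓
(2,4)@ 3/6 ✗
(2,6)@ 3/5 ✗
(2,7)% 0/3 ✗
(3,1)@ 4/5 ✓
(3,2)@ 5/7 ✓
(3,3)% 0/6 ✗
(3,4)@ 4/5 ✓
(3,5)@ 4/4 ✓
(3,7)@ 2/3 ✓
(4,1)% 0/4 ✗
(4,2)@ 4/6 ✓
(4,5)@ 4/5 ✓
(4,7)@ 1/3 ✗
(5,2)@ 4/5 ✓
(5,3)@ 5/6 ✓
(5,4)@ 5/6 ✓
(5,5)@ 4/6 ✓
(5,6)% 1/6 ✗
(5,7)% 1/3 ✗
(6,2)@ 4/4 ✓
(6,3)@ 5/6 ✓
(6,4)% 0/7 ✗
(6,5)@ 5/7 ✓
(6,6)@ 4/6 ✓
(7,3)@ 2/3 ✓
(7,5)@ 3/4 ✓
(7,6)@ 3/3 ✓
Unsatisfied: (1,4), (1,5), (1,7), (2,4), (2,6), (2,7), (3,3), (4,1), (4,7), (5,6), (5,7), (6,4) — 12 in total.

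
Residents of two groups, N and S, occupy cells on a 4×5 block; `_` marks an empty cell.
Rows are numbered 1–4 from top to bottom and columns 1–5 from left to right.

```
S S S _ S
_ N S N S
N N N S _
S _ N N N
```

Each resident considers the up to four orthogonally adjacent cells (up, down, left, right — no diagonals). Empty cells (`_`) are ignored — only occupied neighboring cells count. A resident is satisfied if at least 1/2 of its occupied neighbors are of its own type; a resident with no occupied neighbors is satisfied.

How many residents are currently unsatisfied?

Row 1: (1,1)S 1/1 satisfied · (1,2)S 2/3 satisfied · (1,3)S 2/2 satisfied · (1,5)S 1/1 satisfied
Row 2: (2,2)N 1/3 not · (2,3)S 1/4 not · (2,4)N 0/3 not · (2,5)S 1/2 satisfied
Row 3: (3,1)N 1/2 satisfied · (3,2)N 3/3 satisfied · (3,3)N 2/4 satisfied · (3,4)S 0/3 not
Row 4: (4,1)S 0/1 not · (4,3)N 2/2 satisfied · (4,4)N 2/3 satisfied · (4,5)N 1/1 satisfied
Unsatisfied: (2,2), (2,3), (2,4), (3,4), (4,1) — 5 in total.

5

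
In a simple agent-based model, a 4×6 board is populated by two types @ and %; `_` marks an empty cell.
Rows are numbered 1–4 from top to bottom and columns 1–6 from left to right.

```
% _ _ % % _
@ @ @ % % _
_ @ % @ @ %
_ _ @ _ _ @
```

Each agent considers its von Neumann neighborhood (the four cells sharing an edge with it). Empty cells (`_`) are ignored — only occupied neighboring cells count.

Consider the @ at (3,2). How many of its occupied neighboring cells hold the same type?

Occupied neighbors of (3,2): (2,2)=@, (3,3)=%.
Same type (@): 1 of 2.

1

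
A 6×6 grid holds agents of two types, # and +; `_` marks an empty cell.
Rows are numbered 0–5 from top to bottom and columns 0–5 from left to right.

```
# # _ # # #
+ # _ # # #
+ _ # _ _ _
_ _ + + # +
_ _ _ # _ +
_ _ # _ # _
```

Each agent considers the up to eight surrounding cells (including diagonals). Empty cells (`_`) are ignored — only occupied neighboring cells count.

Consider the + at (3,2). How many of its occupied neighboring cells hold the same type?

1

Occupied neighbors of (3,2): (2,2)=#, (3,3)=+, (4,3)=#.
Same type (+): 1 of 3.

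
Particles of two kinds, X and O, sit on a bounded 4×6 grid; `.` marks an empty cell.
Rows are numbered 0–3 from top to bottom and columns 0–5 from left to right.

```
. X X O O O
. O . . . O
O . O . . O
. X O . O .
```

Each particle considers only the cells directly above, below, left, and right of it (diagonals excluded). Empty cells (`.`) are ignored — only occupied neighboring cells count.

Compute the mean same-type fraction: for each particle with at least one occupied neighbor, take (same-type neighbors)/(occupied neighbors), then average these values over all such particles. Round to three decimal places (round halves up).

(0,1)X 1/2
(0,2)X 1/2
(0,3)O 1/2
(0,4)O 2/2
(0,5)O 2/2
(1,1)O 0/1
(1,5)O 2/2
(2,0)O — no occupied neighbors
(2,2)O 1/1
(2,5)O 1/1
(3,1)X 0/1
(3,2)O 1/2
(3,4)O — no occupied neighbors
Sum over 11 particles: 1/2 + 1/2 + 1/2 + 2/2 + 2/2 + 0/1 + 2/2 + 1/1 + 1/1 + 0/1 + 1/2 = 7; mean = 7 ÷ 11 = 7/11 = 0.636363… → 0.636.

0.636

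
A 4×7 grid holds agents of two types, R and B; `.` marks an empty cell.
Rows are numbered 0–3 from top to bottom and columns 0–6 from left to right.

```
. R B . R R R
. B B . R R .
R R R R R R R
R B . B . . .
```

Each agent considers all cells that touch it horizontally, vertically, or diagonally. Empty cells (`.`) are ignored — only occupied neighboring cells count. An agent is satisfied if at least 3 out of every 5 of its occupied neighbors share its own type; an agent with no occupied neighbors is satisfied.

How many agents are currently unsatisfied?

Row 0: (0,1)R 0/3 ✗ · (0,2)B 2/3 ✓ · (0,4)R 3/3 ✓ · (0,5)R 4/4 ✓ · (0,6)R 2/2 ✓
Row 1: (1,1)B 2/6 ✗ · (1,2)B 2/6 ✗ · (1,4)R 6/6 ✓ · (1,5)R 7/7 ✓
Row 2: (2,0)R 2/4 ✗ · (2,1)R 3/6 ✗ · (2,2)R 2/6 ✗ · (2,3)R 3/5 ✓ · (2,4)R 4/5 ✓ · (2,5)R 4/4 ✓ · (2,6)R 2/2 ✓
Row 3: (3,0)R 2/3 ✓ · (3,1)B 0/4 ✗ · (3,3)B 0/3 ✗
Unsatisfied: (0,1), (1,1), (1,2), (2,0), (2,1), (2,2), (3,1), (3,3) — 8 in total.

8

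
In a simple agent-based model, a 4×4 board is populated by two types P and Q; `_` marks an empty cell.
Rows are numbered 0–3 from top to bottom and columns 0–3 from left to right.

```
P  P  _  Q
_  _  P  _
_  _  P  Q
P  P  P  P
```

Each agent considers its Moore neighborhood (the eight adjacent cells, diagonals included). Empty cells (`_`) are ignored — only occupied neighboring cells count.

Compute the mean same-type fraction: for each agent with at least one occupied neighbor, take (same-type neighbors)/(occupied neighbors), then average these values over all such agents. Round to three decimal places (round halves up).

0.672

(0,0)P 1/1
(0,1)P 2/2
(0,3)Q 0/1
(1,2)P 2/4
(2,2)P 4/5
(2,3)Q 0/4
(3,0)P 1/1
(3,1)P 3/3
(3,2)P 3/4
(3,3)P 2/3
Sum over 10 agents: 1/1 + 2/2 + 0/1 + 2/4 + 4/5 + 0/4 + 1/1 + 3/3 + 3/4 + 2/3 = 403/60; mean = 403/60 ÷ 10 = 403/600 = 0.671666… → 0.672.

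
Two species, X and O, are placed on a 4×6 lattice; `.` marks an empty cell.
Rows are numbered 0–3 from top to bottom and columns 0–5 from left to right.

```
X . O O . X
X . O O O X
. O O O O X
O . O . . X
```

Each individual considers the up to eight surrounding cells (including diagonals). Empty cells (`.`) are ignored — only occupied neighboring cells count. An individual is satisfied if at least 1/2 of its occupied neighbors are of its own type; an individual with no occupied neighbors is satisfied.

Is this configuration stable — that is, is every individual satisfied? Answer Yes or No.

Row 0: (0,0)X 1/1 ✓ · (0,2)O 3/3 ✓ · (0,3)O 4/4 ✓ · (0,5)X 1/2 ✓
Row 1: (1,0)X 1/2 ✓ · (1,2)O 6/6 ✓ · (1,3)O 7/7 ✓ · (1,4)O 4/7 ✓ · (1,5)X 2/4 ✓
Row 2: (2,1)O 4/5 ✓ · (2,2)O 5/5 ✓ · (2,3)O 6/6 ✓ · (2,4)O 3/6 ✓ · (2,5)X 2/4 ✓
Row 3: (3,0)O 1/1 ✓ · (3,2)O 3/3 ✓ · (3,5)X 1/2 ✓
All meet the threshold, so the configuration is stable.

Yes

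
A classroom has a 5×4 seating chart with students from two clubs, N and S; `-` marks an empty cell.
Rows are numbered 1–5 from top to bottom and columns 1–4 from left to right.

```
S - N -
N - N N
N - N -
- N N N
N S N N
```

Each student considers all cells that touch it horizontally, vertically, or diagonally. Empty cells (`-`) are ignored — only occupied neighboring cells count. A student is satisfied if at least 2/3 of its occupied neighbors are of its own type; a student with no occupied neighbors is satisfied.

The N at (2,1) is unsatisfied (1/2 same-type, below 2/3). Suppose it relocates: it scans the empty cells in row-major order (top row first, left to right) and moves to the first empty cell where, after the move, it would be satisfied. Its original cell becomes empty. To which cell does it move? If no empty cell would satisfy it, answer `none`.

(1,2)

Vacating (2,1). Empty cells in order:
  (1,2): 2/3 same-type → satisfied — stop here.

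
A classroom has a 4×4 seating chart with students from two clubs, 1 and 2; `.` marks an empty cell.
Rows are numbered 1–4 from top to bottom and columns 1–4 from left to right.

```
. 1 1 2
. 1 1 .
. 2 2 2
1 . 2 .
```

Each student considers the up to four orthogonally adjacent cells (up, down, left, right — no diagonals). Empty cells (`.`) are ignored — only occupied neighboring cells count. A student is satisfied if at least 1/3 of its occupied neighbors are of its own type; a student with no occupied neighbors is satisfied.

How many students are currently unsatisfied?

(1,2)1 2/2 ok
(1,3)1 2/3 ok
(1,4)2 0/1 unhappy
(2,2)1 2/3 ok
(2,3)1 2/3 ok
(3,2)2 1/2 ok
(3,3)2 3/4 ok
(3,4)2 1/1 ok
(4,1)1 0/0 ok
(4,3)2 1/1 ok
Unsatisfied: (1,4) — 1 in total.

1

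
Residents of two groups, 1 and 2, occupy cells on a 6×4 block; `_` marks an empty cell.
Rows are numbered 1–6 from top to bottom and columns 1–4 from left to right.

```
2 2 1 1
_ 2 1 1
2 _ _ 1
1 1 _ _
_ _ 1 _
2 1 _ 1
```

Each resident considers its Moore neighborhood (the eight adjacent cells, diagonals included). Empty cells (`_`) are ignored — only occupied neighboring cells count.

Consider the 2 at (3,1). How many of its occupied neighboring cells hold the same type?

1

Occupied neighbors of (3,1): (2,2)=2, (4,1)=1, (4,2)=1.
Same type (2): 1 of 3.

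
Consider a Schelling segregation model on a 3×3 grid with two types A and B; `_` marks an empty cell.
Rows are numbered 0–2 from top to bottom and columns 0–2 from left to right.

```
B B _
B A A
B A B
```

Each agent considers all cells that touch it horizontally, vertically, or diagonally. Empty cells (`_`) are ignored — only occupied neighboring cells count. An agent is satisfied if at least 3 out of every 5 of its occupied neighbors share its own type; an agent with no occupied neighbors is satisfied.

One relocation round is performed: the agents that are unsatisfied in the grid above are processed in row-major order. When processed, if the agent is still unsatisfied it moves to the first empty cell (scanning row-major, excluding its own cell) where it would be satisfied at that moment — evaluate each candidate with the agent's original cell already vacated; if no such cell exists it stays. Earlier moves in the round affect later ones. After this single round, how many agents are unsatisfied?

Initially unsatisfied (in order): (0,1), (1,1), (1,2), (2,0), (2,1), (2,2).
  (0,1): no empty cell satisfies it; stays.
  (1,1): no empty cell satisfies it; stays.
  (1,2): no empty cell satisfies it; stays.
  (2,0): no empty cell satisfies it; stays.
  (2,1) → (0,2).
  (2,2): no empty cell satisfies it; stays.
Resulting grid:
B B A
B A A
B _ B
Unsatisfied now: (0,1), (1,1), (1,2), (2,0), (2,2).

5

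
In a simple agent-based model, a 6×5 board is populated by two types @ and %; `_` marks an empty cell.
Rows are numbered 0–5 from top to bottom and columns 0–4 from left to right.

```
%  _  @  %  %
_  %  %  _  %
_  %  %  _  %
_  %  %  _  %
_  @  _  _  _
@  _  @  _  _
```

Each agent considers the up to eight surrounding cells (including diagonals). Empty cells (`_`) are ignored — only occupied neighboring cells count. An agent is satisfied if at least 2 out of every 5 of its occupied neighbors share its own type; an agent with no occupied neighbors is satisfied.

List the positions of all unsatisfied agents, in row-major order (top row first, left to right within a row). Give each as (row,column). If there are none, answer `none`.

(0,2)

Row 0: (0,0)% 1/1 ✓ · (0,2)@ 0/3 ✗ · (0,3)% 3/4 ✓ · (0,4)% 2/2 ✓
Row 1: (1,1)% 4/5 ✓ · (1,2)% 4/5 ✓ · (1,4)% 3/3 ✓
Row 2: (2,1)% 5/5 ✓ · (2,2)% 5/5 ✓ · (2,4)% 2/2 ✓
Row 3: (3,1)% 3/4 ✓ · (3,2)% 3/4 ✓ · (3,4)% 1/1 ✓
Row 4: (4,1)@ 2/4 ✓
Row 5: (5,0)@ 1/1 ✓ · (5,2)@ 1/1 ✓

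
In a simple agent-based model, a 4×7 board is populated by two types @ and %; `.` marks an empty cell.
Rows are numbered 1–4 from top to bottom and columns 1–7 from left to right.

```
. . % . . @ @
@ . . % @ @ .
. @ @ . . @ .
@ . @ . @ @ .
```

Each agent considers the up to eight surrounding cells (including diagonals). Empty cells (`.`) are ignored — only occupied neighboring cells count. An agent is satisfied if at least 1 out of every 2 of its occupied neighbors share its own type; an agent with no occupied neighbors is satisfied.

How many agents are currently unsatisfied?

Row 1: (1,3)% 1/1 ok · (1,6)@ 3/3 ok · (1,7)@ 2/2 ok
Row 2: (2,1)@ 1/1 ok · (2,4)% 1/3 unhappy · (2,5)@ 3/4 ok · (2,6)@ 4/4 ok
Row 3: (3,2)@ 4/4 ok · (3,3)@ 2/3 ok · (3,6)@ 4/4 ok
Row 4: (4,1)@ 1/1 ok · (4,3)@ 2/2 ok · (4,5)@ 2/2 ok · (4,6)@ 2/2 ok
Unsatisfied: (2,4) — 1 in total.

1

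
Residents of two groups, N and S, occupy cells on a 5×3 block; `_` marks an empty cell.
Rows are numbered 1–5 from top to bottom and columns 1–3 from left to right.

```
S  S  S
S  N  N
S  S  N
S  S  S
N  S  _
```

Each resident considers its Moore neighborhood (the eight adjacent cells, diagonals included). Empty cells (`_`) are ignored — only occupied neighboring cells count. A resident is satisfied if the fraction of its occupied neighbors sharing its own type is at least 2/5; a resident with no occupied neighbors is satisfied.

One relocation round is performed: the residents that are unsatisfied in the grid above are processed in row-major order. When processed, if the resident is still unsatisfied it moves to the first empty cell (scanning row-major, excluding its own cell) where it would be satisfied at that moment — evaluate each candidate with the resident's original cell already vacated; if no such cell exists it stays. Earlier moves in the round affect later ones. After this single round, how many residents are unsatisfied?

Initially unsatisfied (in order): (1,3), (2,2), (5,1).
  (1,3) → (5,3).
  (2,2) → (1,3).
  (5,1): no empty cell satisfies it; stays.
Resulting grid:
S S N
S _ N
S S N
S S S
N S S
Unsatisfied now: (3,3), (5,1).

2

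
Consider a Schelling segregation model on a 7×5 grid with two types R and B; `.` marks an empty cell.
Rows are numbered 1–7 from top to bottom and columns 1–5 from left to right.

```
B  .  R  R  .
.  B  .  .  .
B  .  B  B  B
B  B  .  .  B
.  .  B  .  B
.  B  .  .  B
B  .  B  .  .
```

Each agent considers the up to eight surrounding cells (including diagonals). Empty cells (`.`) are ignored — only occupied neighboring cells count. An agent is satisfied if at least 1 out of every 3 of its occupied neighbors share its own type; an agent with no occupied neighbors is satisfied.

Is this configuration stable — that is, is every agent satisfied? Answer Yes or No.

Row 1: (1,1)B 1/1 ok · (1,3)R 1/2 ok · (1,4)R 1/1 ok
Row 2: (2,2)B 3/4 ok
Row 3: (3,1)B 3/3 ok · (3,3)B 3/3 ok · (3,4)B 3/3 ok · (3,5)B 2/2 ok
Row 4: (4,1)B 2/2 ok · (4,2)B 4/4 ok · (4,5)B 3/3 ok
Row 5: (5,3)B 2/2 ok · (5,5)B 2/2 ok
Row 6: (6,2)B 3/3 ok · (6,5)B 1/1 ok
Row 7: (7,1)B 1/1 ok · (7,3)B 1/1 ok
All meet the threshold, so the configuration is stable.

Yes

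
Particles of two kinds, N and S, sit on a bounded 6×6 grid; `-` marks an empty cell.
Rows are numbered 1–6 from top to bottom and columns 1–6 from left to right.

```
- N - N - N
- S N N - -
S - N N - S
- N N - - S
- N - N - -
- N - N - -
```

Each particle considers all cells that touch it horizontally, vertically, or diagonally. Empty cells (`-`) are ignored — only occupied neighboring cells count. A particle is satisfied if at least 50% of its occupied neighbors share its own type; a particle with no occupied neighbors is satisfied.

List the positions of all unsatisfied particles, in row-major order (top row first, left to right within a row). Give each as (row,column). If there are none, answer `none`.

(1,2)N 1/2 ok
(1,4)N 2/2 ok
(1,6)N 0/0 ok
(2,2)S 1/4 unhappy
(2,3)N 5/6 ok
(2,4)N 4/4 ok
(3,1)S 1/2 ok
(3,3)N 5/6 ok
(3,4)N 4/4 ok
(3,6)S 1/1 ok
(4,2)N 3/4 ok
(4,3)N 5/5 ok
(4,6)S 1/1 ok
(5,2)N 3/3 ok
(5,4)N 2/2 ok
(6,2)N 1/1 ok
(6,4)N 1/1 ok

(2,2)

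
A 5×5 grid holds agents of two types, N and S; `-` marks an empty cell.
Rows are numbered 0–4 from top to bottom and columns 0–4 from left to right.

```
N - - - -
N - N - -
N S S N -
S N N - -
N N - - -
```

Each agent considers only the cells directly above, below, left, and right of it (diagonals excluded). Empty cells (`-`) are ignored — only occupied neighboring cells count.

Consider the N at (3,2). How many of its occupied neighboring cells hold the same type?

Occupied neighbors of (3,2): (2,2)=S, (3,1)=N.
Same type (N): 1 of 2.

1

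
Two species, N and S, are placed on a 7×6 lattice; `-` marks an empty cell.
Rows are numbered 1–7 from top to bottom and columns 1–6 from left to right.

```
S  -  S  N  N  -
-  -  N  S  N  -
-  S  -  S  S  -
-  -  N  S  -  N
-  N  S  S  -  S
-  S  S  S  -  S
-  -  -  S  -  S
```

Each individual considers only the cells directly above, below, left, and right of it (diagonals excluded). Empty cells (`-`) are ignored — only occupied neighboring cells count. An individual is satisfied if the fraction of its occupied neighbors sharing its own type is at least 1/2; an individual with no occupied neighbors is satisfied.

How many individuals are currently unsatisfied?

Row 1: (1,1)S 0/0 satisfied · (1,3)S 0/2 not · (1,4)N 1/3 not · (1,5)N 2/2 satisfied
Row 2: (2,3)N 0/2 not · (2,4)S 1/4 not · (2,5)N 1/3 not
Row 3: (3,2)S 0/0 satisfied · (3,4)S 3/3 satisfied · (3,5)S 1/2 satisfied
Row 4: (4,3)N 0/2 not · (4,4)S 2/3 satisfied · (4,6)N 0/1 not
Row 5: (5,2)N 0/2 not · (5,3)S 2/4 satisfied · (5,4)S 3/3 satisfied · (5,6)S 1/2 satisfied
Row 6: (6,2)S 1/2 satisfied · (6,3)S 3/3 satisfied · (6,4)S 3/3 satisfied · (6,6)S 2/2 satisfied
Row 7: (7,4)S 1/1 satisfied · (7,6)S 1/1 satisfied
Unsatisfied: (1,3), (1,4), (2,3), (2,4), (2,5), (4,3), (4,6), (5,2) — 8 in total.

8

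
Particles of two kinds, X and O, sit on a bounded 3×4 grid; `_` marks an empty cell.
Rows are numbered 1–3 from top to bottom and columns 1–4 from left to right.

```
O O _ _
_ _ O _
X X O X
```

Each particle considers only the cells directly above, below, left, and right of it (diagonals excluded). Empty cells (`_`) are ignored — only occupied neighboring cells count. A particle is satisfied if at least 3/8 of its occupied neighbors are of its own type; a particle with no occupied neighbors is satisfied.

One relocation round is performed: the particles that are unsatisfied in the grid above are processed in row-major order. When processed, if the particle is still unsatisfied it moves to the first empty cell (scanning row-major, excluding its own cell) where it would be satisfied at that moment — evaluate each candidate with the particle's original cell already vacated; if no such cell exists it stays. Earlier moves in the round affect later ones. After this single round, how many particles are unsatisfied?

Initially unsatisfied (in order): (3,3), (3,4).
  (3,3) → (1,3).
  (3,4): now satisfied by earlier moves; stays.
Resulting grid:
O O O _
_ _ O _
X X _ X
All satisfied now.

0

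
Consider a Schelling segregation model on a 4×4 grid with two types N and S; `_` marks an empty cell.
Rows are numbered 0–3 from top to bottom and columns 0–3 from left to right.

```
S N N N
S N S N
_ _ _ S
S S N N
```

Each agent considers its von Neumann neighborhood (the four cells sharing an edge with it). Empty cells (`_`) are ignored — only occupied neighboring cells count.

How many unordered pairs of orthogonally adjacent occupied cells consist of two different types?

8

Scan each occupied cell's neighbors to the right and below so each pair is counted once.
Row 0: S(0,0)–N(0,1)≠ S(0,0)–S(1,0)= N(0,1)–N(0,2)= N(0,1)–N(1,1)= N(0,2)–N(0,3)= N(0,2)–S(1,2)≠ N(0,3)–N(1,3)=  → 2/7 unlike.
Row 1: S(1,0)–N(1,1)≠ N(1,1)–S(1,2)≠ S(1,2)–N(1,3)≠ N(1,3)–S(2,3)≠  → 4/4 unlike.
Row 2: S(2,3)–N(3,3)≠  → 1/1 unlike.
Row 3: S(3,0)–S(3,1)= S(3,1)–N(3,2)≠ N(3,2)–N(3,3)=  → 1/3 unlike.
Total adjacent occupied pairs: 15; unlike-type pairs: 8.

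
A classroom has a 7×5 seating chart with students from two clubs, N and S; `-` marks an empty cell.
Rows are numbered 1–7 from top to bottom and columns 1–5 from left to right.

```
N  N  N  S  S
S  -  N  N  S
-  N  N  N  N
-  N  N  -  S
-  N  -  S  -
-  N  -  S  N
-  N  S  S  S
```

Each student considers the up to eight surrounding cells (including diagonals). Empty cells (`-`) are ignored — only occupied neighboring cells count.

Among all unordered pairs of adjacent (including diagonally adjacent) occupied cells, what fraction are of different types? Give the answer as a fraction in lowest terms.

19/54

Scan each occupied cell's neighbors to the right and below (and the two forward diagonals) so each pair is counted once.
From row 1: 6 unlike of 14 pairs (running 6/14).
From row 2: 4 unlike of 11 pairs (running 10/25).
From row 3: 2 unlike of 10 pairs (running 12/35).
From row 4: 1 unlike of 5 pairs (running 13/40).
From row 5: 1 unlike of 3 pairs (running 14/43).
From row 6: 4 unlike of 8 pairs (running 18/51).
From row 7: 1 unlike of 3 pairs (running 19/54).
Total adjacent occupied pairs: 54; unlike-type pairs: 19.
19/54 is already in lowest terms.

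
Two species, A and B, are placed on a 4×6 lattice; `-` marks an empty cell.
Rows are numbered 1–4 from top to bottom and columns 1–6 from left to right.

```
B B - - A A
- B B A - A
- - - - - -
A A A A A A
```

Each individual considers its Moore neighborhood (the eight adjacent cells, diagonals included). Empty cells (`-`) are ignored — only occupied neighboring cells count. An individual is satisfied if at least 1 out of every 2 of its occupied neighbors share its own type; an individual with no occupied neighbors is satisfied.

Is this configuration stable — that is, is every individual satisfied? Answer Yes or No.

(1,1)B 2/2 ok
(1,2)B 3/3 ok
(1,5)A 3/3 ok
(1,6)A 2/2 ok
(2,2)B 3/3 ok
(2,3)B 2/3 ok
(2,4)A 1/2 ok
(2,6)A 2/2 ok
(4,1)A 1/1 ok
(4,2)A 2/2 ok
(4,3)A 2/2 ok
(4,4)A 2/2 ok
(4,5)A 2/2 ok
(4,6)A 1/1 ok
All meet the threshold, so the configuration is stable.

Yes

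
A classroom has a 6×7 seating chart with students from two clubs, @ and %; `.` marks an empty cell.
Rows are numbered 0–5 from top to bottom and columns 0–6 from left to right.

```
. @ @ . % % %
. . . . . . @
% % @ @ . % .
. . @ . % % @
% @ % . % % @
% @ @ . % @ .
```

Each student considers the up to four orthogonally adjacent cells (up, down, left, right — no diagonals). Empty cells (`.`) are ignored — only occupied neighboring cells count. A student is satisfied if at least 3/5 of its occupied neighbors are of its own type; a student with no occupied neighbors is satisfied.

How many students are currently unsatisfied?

Row 0: (0,1)@ 1/1 ok · (0,2)@ 1/1 ok · (0,4)% 1/1 ok · (0,5)% 2/2 ok · (0,6)% 1/2 unhappy
Row 1: (1,6)@ 0/1 unhappy
Row 2: (2,0)% 1/1 ok · (2,1)% 1/2 unhappy · (2,2)@ 2/3 ok · (2,3)@ 1/1 ok · (2,5)% 1/1 ok
Row 3: (3,2)@ 1/2 unhappy · (3,4)% 2/2 ok · (3,5)% 3/4 ok · (3,6)@ 1/2 unhappy
Row 4: (4,0)% 1/2 unhappy · (4,1)@ 1/3 unhappy · (4,2)% 0/3 unhappy · (4,4)% 3/3 ok · (4,5)% 2/4 unhappy · (4,6)@ 1/2 unhappy
Row 5: (5,0)% 1/2 unhappy · (5,1)@ 2/3 ok · (5,2)@ 1/2 unhappy · (5,4)% 1/2 unhappy · (5,5)@ 0/2 unhappy
Unsatisfied: (0,6), (1,6), (2,1), (3,2), (3,6), (4,0), (4,1), (4,2), (4,5), (4,6), (5,0), (5,2), (5,4), (5,5) — 14 in total.

14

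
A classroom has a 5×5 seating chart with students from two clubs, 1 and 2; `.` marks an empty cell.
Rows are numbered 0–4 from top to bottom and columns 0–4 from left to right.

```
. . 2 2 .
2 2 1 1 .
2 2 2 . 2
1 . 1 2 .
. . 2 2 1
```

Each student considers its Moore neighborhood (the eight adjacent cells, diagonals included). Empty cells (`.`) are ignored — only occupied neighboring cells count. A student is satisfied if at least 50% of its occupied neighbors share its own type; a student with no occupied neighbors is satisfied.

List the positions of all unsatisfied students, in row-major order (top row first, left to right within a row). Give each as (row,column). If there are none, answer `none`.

(0,3), (1,2), (1,3), (3,0), (3,2), (4,4)

Row 0: (0,2)2 2/4 ok · (0,3)2 1/3 unhappy
Row 1: (1,0)2 3/3 ok · (1,1)2 5/6 ok · (1,2)1 1/6 unhappy · (1,3)1 1/5 unhappy
Row 2: (2,0)2 3/4 ok · (2,1)2 4/7 ok · (2,2)2 3/6 ok · (2,4)2 1/2 ok
Row 3: (3,0)1 0/2 unhappy · (3,2)1 0/5 unhappy · (3,3)2 4/6 ok
Row 4: (4,2)2 2/3 ok · (4,3)2 2/4 ok · (4,4)1 0/2 unhappy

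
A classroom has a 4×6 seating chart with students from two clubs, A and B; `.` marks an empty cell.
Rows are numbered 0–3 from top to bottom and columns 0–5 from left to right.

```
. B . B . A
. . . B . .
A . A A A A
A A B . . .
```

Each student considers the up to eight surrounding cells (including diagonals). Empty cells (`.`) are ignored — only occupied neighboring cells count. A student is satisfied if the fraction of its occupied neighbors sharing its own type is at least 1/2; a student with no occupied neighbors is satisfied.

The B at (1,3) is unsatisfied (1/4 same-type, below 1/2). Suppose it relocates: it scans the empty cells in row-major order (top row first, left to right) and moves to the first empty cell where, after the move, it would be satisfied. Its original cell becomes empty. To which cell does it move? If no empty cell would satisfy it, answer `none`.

Vacating (1,3). Empty cells in order:
  (0,0): 1/1 same-type → satisfied — stop here.

(0,0)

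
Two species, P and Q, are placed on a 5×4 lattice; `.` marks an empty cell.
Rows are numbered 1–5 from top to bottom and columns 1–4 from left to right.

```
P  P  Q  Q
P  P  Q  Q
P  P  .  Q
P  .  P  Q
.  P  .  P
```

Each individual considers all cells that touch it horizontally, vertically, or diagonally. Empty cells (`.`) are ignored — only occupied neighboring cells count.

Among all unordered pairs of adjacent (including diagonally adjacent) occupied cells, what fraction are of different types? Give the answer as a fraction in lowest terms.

4/17

Scan each occupied cell's neighbors to the right and below (and the two forward diagonals) so each pair is counted once.
Row 1: P(1,1)–P(1,2)= P(1,1)–P(2,1)= P(1,1)–P(2,2)= P(1,2)–Q(1,3)≠ P(1,2)–P(2,2)= P(1,2)–Q(2,3)≠ P(1,2)–P(2,1)= Q(1,3)–Q(1,4)= Q(1,3)–Q(2,3)= Q(1,3)–Q(2,4)= Q(1,3)–P(2,2)≠ Q(1,4)–Q(2,4)= Q(1,4)–Q(2,3)=  → 3/13 unlike.
Row 2: P(2,1)–P(2,2)= P(2,1)–P(3,1)= P(2,1)–P(3,2)= P(2,2)–Q(2,3)≠ P(2,2)–P(3,2)= P(2,2)–P(3,1)= Q(2,3)–Q(2,4)= Q(2,3)–Q(3,4)= Q(2,3)–P(3,2)≠ Q(2,4)–Q(3,4)=  → 2/10 unlike.
Row 3: P(3,1)–P(3,2)= P(3,1)–P(4,1)= P(3,2)–P(4,3)= P(3,2)–P(4,1)= Q(3,4)–Q(4,4)= Q(3,4)–P(4,3)≠  → 1/6 unlike.
Row 4: P(4,1)–P(5,2)= P(4,3)–Q(4,4)≠ P(4,3)–P(5,4)= P(4,3)–P(5,2)= Q(4,4)–P(5,4)≠  → 2/5 unlike.
Total adjacent occupied pairs: 34; unlike-type pairs: 8.
8/34 reduces to 4/17.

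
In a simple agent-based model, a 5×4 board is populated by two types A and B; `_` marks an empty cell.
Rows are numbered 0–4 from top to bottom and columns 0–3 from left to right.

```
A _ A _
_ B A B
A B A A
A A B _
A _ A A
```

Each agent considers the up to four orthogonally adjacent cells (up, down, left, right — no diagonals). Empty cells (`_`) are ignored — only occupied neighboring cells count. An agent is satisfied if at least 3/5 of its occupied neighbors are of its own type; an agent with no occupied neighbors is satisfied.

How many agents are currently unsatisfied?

(0,0)A 0/0 ✓
(0,2)A 1/1 ✓
(1,1)B 1/2 ✗
(1,2)A 2/4 ✗
(1,3)B 0/2 ✗
(2,0)A 1/2 ✗
(2,1)B 1/4 ✗
(2,2)A 2/4 ✗
(2,3)A 1/2 ✗
(3,0)A 3/3 ✓
(3,1)A 1/3 ✗
(3,2)B 0/3 ✗
(4,0)A 1/1 ✓
(4,2)A 1/2 ✗
(4,3)A 1/1 ✓
Unsatisfied: (1,1), (1,2), (1,3), (2,0), (2,1), (2,2), (2,3), (3,1), (3,2), (4,2) — 10 in total.

10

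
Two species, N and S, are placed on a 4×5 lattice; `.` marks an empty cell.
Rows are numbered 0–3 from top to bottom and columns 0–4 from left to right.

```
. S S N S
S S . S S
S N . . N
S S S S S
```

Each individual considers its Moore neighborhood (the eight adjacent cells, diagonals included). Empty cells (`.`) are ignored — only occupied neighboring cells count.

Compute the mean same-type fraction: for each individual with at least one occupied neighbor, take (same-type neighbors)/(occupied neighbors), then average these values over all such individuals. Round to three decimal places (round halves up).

Row 0: (0,1)S 3/3 · (0,2)S 3/4 · (0,3)N 0/4 · (0,4)S 2/3
Row 1: (1,0)S 3/4 · (1,1)S 4/5 · (1,3)S 3/5 · (1,4)S 2/4
Row 2: (2,0)S 4/5 · (2,1)N 0/6 · (2,4)N 0/4
Row 3: (3,0)S 2/3 · (3,1)S 3/4 · (3,2)S 2/3 · (3,3)S 2/3 · (3,4)S 1/2
Sum over 16 individuals: 3/3 + 3/4 + 0/4 + 2/3 + 3/4 + 4/5 + 3/5 + 2/4 + 4/5 + 0/6 + 0/4 + 2/3 + 3/4 + 2/3 + 2/3 + 1/2 = 547/60; mean = 547/60 ÷ 16 = 547/960 = 0.569791… → 0.570.

0.570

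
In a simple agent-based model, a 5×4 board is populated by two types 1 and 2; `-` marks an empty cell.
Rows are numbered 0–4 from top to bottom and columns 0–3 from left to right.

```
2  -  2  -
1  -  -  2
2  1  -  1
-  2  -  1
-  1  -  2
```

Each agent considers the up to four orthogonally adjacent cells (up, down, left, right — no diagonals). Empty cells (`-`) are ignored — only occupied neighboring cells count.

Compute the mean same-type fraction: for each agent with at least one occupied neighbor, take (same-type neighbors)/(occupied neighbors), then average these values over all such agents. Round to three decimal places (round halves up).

(0,0)2 0/1
(0,2)2 — no occupied neighbors
(1,0)1 0/2
(1,3)2 0/1
(2,0)2 0/2
(2,1)1 0/2
(2,3)1 1/2
(3,1)2 0/2
(3,3)1 1/2
(4,1)1 0/1
(4,3)2 0/1
Sum over 10 agents: 0/1 + 0/2 + 0/1 + 0/2 + 0/2 + 1/2 + 0/2 + 1/2 + 0/1 + 0/1 = 1; mean = 1 ÷ 10 = 1/10 = 0.1 → 0.100.

0.100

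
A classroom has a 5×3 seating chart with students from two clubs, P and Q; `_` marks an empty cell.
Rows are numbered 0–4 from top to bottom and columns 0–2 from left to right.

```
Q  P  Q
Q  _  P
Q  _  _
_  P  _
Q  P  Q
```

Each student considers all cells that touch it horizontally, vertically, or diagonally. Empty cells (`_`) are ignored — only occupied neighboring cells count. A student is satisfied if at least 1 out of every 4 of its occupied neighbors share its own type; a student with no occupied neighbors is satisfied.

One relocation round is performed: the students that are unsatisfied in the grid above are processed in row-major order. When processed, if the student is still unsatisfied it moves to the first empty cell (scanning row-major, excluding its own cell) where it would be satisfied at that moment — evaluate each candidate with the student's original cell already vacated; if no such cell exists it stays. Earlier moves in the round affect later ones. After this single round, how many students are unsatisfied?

Initially unsatisfied (in order): (0,2), (4,0), (4,2).
  (0,2) → (1,1).
  (4,0) → (0,2).
  (4,2) → (2,1).
Resulting grid:
Q P Q
Q Q P
Q Q _
_ P _
_ P _
Unsatisfied now: (0,1).

1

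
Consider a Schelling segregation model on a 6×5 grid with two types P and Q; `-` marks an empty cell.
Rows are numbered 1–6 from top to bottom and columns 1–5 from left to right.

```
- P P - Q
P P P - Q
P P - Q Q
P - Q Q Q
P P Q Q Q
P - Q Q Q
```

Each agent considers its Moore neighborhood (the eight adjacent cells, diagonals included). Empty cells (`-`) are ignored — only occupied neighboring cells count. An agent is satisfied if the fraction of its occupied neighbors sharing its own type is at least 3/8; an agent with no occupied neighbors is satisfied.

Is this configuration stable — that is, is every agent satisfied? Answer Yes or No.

(1,2)P 4/4 ok
(1,3)P 3/3 ok
(1,5)Q 1/1 ok
(2,1)P 4/4 ok
(2,2)P 6/6 ok
(2,3)P 4/5 ok
(2,5)Q 3/3 ok
(3,1)P 4/4 ok
(3,2)P 5/6 ok
(3,4)Q 5/6 ok
(3,5)Q 4/4 ok
(4,1)P 4/4 ok
(4,3)Q 4/6 ok
(4,4)Q 7/7 ok
(4,5)Q 5/5 ok
(5,1)P 3/3 ok
(5,2)P 3/6 ok
(5,3)Q 5/6 ok
(5,4)Q 8/8 ok
(5,5)Q 5/5 ok
(6,1)P 2/2 ok
(6,3)Q 3/4 ok
(6,4)Q 5/5 ok
(6,5)Q 3/3 ok
All meet the threshold, so the configuration is stable.

Yes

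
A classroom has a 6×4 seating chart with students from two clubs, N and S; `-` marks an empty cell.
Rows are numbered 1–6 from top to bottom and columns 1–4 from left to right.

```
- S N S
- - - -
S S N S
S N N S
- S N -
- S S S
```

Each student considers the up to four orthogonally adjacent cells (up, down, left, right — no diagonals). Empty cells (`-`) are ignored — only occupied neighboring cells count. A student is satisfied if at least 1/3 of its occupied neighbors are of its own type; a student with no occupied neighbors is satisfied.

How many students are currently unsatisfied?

4

Row 1: (1,2)S 0/1 not · (1,3)N 0/2 not · (1,4)S 0/1 not
Row 3: (3,1)S 2/2 satisfied · (3,2)S 1/3 satisfied · (3,3)N 1/3 satisfied · (3,4)S 1/2 satisfied
Row 4: (4,1)S 1/2 satisfied · (4,2)N 1/4 not · (4,3)N 3/4 satisfied · (4,4)S 1/2 satisfied
Row 5: (5,2)S 1/3 satisfied · (5,3)N 1/3 satisfied
Row 6: (6,2)S 2/2 satisfied · (6,3)S 2/3 satisfied · (6,4)S 1/1 satisfied
Unsatisfied: (1,2), (1,3), (1,4), (4,2) — 4 in total.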